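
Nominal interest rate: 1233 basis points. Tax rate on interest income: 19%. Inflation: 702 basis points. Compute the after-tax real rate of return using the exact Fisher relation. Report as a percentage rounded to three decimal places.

After-tax nominal return = 12.33% × (1 − 0.19) = 9.9873%.
1 + r = 1.099873 / 1.07020 = 1.027727
After-tax real rate = 1.027727 − 1 → 2.773%.

2.773%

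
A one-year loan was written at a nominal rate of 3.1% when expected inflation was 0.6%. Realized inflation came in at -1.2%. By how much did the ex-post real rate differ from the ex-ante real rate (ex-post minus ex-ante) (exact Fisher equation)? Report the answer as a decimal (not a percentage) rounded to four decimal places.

Ex-ante: (1 + 0.0310)/(1 + 0.0060) − 1 = 2.4851%
Ex-post: (1 + 0.0310)/(1 − 0.0120) − 1 = 4.3522%
Difference (ex-post − ex-ante) = 1.8671% → 0.0187.

0.0187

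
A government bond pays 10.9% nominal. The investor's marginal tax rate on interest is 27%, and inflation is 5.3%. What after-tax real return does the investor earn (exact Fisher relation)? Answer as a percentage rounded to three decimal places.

2.523%

After-tax nominal return = 10.9% × (1 − 0.27) = 7.9570%.
1 + r = 1.07957 / 1.05300 = 1.025233
After-tax real rate = 1.025233 − 1 → 2.523%.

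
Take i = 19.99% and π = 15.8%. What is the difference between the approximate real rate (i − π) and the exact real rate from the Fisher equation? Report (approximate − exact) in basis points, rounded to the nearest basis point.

57 basis points

Approximate: r ≈ 19.990% − 15.800% = 4.1900%
Exact: (1 + 0.1999)/(1 + 0.1580) − 1 = 3.6183%
Error = 4.1900% − 3.6183% = 0.5717% → 57 basis points.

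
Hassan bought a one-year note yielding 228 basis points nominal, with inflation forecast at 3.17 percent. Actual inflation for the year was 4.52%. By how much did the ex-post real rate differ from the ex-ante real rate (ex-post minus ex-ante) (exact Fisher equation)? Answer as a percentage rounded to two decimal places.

Ex-ante: (1 + 0.0228)/(1 + 0.0317) − 1 = -0.8627%
Ex-post: (1 + 0.0228)/(1 + 0.0452) − 1 = -2.1431%
Difference (ex-post − ex-ante) = -1.2805% → -1.28%.

-1.28%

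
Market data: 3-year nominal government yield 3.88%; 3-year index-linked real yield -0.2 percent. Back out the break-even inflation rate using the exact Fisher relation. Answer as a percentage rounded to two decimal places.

4.09%

(1 + π) = (1 + i)/(1 + r) = 1.03880 / 0.99800 = 1.040882
Break-even inflation = 1.040882 − 1 → 4.09%.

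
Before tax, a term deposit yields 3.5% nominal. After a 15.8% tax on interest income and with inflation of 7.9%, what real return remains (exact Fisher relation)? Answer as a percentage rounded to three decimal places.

After-tax nominal return = 3.5% × (1 − 0.158) = 2.9470%.
1 + r = 1.02947 / 1.07900 = 0.954096
After-tax real rate = 0.954096 − 1 → -4.590%.

-4.590%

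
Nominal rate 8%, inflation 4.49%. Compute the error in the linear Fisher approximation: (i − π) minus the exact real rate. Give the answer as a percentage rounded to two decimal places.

Approximate: r ≈ 8.000% − 4.490% = 3.5100%
Exact: (1 + 0.0800)/(1 + 0.0449) − 1 = 3.3592%
Error = 3.5100% − 3.3592% = 0.1508% → 0.15%.

0.15%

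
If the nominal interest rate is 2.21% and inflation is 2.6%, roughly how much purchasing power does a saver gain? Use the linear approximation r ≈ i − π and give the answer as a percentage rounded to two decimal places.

r ≈ i − π = 2.21% − 2.6% = -0.39%.

-0.39%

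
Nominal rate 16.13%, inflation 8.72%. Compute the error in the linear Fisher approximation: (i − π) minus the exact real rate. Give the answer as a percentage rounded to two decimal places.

0.59%

Approximate: r ≈ 16.130% − 8.720% = 7.4100%
Exact: (1 + 0.1613)/(1 + 0.0872) − 1 = 6.8157%
Error = 7.4100% − 6.8157% = 0.5943% → 0.59%.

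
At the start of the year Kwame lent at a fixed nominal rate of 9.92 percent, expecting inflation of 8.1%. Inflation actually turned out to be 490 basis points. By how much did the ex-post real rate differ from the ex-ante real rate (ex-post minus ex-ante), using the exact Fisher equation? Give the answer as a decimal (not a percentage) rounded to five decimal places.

Ex-ante: (1 + 0.0992)/(1 + 0.0810) − 1 = 1.6836%
Ex-post: (1 + 0.0992)/(1 + 0.0490) − 1 = 4.7855%
Difference (ex-post − ex-ante) = 3.1019% → 0.03102.

0.03102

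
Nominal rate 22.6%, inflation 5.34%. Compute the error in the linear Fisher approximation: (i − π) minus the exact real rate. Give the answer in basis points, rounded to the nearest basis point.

87 basis points

Approximate: r ≈ 22.600% − 5.340% = 17.2600%
Exact: (1 + 0.2260)/(1 + 0.0534) − 1 = 16.38504%
Error = 17.2600% − 16.38504% = 0.87496% → 87 basis points.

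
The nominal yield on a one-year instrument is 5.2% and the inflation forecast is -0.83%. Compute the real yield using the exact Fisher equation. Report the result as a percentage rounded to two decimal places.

By the Fisher relation, 1 + r = (1 + i)/(1 + π).
1 + r = 1.05200 / 0.99170 = 1.060805
r = 1.060805 − 1 = 6.0805%, i.e. 6.08%.

6.08%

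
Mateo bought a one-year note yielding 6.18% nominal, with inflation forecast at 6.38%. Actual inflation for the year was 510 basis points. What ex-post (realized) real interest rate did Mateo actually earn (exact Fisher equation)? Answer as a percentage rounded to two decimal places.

Ex-post: (1 + 0.0618)/(1 + 0.0510) − 1 = 1.0276%
So the realized real rate is 1.03%.

1.03%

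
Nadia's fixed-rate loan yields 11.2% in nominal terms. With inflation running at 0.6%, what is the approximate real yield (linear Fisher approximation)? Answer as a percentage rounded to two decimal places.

10.60%

r ≈ i − π = 11.2% − 0.6% = 10.60%.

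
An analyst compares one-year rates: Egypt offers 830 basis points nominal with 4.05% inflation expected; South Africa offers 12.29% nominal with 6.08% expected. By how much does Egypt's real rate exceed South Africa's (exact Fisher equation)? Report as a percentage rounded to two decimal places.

Egypt: (1 + 0.0830)/(1 + 0.0405) − 1 = 4.0846%
South Africa: (1 + 0.1229)/(1 + 0.0608) − 1 = 5.8541%
Differential = 4.0846% − 5.8541% = -1.7695% → -1.77%.

-1.77%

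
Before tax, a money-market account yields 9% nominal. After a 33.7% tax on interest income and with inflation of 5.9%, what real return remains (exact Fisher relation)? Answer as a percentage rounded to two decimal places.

0.06%

After-tax nominal return = 9% × (1 − 0.337) = 5.9670%.
1 + r = 1.05967 / 1.05900 = 1.000633
After-tax real rate = 1.000633 − 1 → 0.06%.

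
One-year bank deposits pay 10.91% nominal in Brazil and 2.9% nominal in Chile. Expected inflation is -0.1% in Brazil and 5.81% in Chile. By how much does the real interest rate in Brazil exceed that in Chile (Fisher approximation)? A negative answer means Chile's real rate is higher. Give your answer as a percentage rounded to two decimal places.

Brazil: 10.91% − (-0.1%) = 11.010%
Chile: 2.9% − 5.81% = -2.910%
Differential = 13.920% → 13.92%.

13.92%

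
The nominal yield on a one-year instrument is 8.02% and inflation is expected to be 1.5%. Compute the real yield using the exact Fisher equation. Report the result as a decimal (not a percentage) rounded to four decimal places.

1 + r = 1.08020 / 1.01500 = 1.064236
r = 1.064236 − 1 = 6.4236%, i.e. 0.0642.

0.0642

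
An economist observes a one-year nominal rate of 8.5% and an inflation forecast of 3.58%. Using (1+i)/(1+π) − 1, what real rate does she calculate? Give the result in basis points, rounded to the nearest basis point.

By the Fisher equation, 1 + r = (1 + i)/(1 + π).
1 + r = 1.08500 / 1.03580 = 1.047500
r = 1.047500 − 1 = 4.7500%, i.e. 475 basis points.

475 basis points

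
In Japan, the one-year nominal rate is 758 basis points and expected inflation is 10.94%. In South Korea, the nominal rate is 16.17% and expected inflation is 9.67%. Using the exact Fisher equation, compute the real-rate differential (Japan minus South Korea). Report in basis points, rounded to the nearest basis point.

Japan: (1 + 0.0758)/(1 + 0.1094) − 1 = -3.0287%
South Korea: (1 + 0.1617)/(1 + 0.0967) − 1 = 5.9269%
Differential = -3.0287% − 5.9269% = -8.9555% → -896 basis points.

-896 basis points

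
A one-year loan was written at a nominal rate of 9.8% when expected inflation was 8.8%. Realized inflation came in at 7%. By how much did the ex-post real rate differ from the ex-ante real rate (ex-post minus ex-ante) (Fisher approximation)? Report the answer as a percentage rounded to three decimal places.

Ex-ante: 9.8% − 8.8% = 1.000%
Ex-post: 9.8% − 7% = 2.800%
Difference (ex-post − ex-ante) = 1.8000% → 1.800%.

1.800%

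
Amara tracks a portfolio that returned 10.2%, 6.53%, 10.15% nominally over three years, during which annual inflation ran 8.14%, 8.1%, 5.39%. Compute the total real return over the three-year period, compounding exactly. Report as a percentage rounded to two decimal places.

Nominal growth factor = 1.1020 × 1.0653 × 1.1015 = 1.293118
Price-level growth factor = 1.0814 × 1.0810 × 1.0539 = 1.232002
Real growth factor = 1.293118 / 1.232002 = 1.049607
Total real return = 1.049607 − 1 → 4.96%.

4.96%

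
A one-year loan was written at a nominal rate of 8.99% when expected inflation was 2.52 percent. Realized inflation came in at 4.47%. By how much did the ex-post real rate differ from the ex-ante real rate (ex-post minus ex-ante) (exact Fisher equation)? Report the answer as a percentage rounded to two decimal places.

-1.98%

Ex-ante: (1 + 0.0899)/(1 + 0.0252) − 1 = 6.3110%
Ex-post: (1 + 0.0899)/(1 + 0.0447) − 1 = 4.3266%
Difference (ex-post − ex-ante) = -1.9844% → -1.98%.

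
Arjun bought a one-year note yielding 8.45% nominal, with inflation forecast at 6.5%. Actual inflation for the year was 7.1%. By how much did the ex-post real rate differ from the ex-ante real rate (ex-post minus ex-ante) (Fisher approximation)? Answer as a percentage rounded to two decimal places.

Ex-ante: 8.45% − 6.5% = 1.950%
Ex-post: 8.45% − 7.1% = 1.350%
Difference (ex-post − ex-ante) = -0.6000% → -0.60%.

-0.60%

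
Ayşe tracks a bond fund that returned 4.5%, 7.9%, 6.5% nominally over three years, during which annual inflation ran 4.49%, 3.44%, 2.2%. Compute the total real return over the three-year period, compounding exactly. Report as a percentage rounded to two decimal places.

Nominal growth factor = 1.0450 × 1.0790 × 1.0650 = 1.200846
Price-level growth factor = 1.0449 × 1.0344 × 1.0220 = 1.104623
Real growth factor = 1.200846 / 1.104623 = 1.087109
Total real return = 1.087109 − 1 → 8.71%.

8.71%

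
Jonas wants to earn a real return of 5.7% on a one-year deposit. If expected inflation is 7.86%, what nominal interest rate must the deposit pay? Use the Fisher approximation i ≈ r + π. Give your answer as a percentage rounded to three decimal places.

13.560%

i ≈ r + π = 5.7% + 7.86% = 13.560%.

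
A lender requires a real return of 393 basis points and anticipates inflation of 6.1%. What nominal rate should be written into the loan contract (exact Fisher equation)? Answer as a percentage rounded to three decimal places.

10.270%

(1 + i) = (1 + r)(1 + π) = 1.03930 × 1.06100 = 1.1026973
i = 1.1026973 − 1, so the required nominal rate is 10.270%.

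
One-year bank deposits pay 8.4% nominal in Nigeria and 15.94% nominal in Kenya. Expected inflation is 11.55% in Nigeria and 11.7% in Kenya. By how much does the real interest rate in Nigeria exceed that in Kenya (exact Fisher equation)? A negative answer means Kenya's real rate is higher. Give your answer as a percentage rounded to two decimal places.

Nigeria: (1 + 0.0840)/(1 + 0.1155) − 1 = -2.8238%
Kenya: (1 + 0.1594)/(1 + 0.1170) − 1 = 3.7959%
Differential = -2.8238% − 3.7959% = -6.6197% → -6.62%.

-6.62%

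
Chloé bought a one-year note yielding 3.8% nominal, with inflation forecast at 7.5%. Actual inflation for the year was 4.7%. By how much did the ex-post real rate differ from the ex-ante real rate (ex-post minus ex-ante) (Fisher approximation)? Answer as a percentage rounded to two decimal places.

Ex-ante: 3.8% − 7.5% = -3.700%
Ex-post: 3.8% − 4.7% = -0.900%
Difference (ex-post − ex-ante) = 2.8000% → 2.80%.

2.80%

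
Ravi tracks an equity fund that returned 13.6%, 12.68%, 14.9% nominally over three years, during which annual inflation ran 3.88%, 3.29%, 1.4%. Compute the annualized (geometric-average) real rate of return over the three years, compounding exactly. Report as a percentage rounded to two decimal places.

Nominal growth factor = 1.1360 × 1.1268 × 1.1490 = 1.47077148
Price-level growth factor = 1.0388 × 1.0329 × 1.0140 = 1.08799819
Real growth factor = 1.47077148 / 1.08799819 = 1.35181426
Annualized real rate = 1.35181426^(1/3) − 1 = 10.5704% → 10.57%.

10.57%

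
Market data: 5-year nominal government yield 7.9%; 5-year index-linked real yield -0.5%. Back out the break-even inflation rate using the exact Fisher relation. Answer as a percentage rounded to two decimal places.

8.44%

(1 + π) = (1 + i)/(1 + r) = 1.07900 / 0.99500 = 1.084422
Break-even inflation = 1.084422 − 1 → 8.44%.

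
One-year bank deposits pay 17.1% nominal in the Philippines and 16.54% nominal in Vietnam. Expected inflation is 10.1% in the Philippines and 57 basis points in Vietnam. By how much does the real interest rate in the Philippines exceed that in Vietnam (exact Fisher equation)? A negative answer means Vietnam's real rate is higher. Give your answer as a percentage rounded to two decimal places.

-9.52%

The Philippines: (1 + 0.1710)/(1 + 0.1010) − 1 = 6.3579%
Vietnam: (1 + 0.1654)/(1 + 0.0057) − 1 = 15.8795%
Differential = 6.3579% − 15.8795% = -9.5216% → -9.52%.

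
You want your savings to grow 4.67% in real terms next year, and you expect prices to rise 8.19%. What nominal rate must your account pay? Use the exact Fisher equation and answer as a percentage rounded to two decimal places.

13.24%

(1 + i) = (1 + r)(1 + π) = 1.04670 × 1.08190 = 1.13242473
i = 1.13242473 − 1, so the required nominal rate is 13.24%.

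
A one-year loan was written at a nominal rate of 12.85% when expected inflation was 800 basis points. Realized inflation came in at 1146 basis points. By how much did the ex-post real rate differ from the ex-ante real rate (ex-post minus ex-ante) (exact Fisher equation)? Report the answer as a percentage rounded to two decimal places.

-3.24%

Ex-ante: (1 + 0.1285)/(1 + 0.0800) − 1 = 4.4907%
Ex-post: (1 + 0.1285)/(1 + 0.1146) − 1 = 1.2471%
Difference (ex-post − ex-ante) = -3.2437% → -3.24%.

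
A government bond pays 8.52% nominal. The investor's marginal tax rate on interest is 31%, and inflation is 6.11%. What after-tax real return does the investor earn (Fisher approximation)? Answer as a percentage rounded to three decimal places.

After-tax nominal return = 8.52% × (1 − 0.31) = 5.8788%.
r ≈ 5.8788% − 6.11% → -0.231%.

-0.231%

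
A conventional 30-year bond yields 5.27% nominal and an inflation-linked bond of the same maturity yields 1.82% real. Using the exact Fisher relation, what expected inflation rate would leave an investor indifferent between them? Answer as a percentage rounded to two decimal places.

(1 + π) = (1 + i)/(1 + r) = 1.05270 / 1.01820 = 1.033883
Break-even inflation = 1.033883 − 1 → 3.39%.

3.39%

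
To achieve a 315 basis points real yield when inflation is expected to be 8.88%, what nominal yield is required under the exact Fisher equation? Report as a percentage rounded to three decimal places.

(1 + i) = (1 + r)(1 + π) = 1.03150 × 1.08880 = 1.1230972
i = 1.1230972 − 1, so the required nominal rate is 12.310%.

12.310%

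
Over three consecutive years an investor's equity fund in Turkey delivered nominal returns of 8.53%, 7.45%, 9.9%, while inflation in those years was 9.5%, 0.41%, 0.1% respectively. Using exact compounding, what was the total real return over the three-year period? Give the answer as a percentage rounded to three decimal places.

Nominal growth factor = 1.0853 × 1.0745 × 1.0990 = 1.281604
Price-level growth factor = 1.0950 × 1.0041 × 1.0010 = 1.100589
Real growth factor = 1.281604 / 1.100589 = 1.164471
Total real return = 1.164471 − 1 → 16.447%.

16.447%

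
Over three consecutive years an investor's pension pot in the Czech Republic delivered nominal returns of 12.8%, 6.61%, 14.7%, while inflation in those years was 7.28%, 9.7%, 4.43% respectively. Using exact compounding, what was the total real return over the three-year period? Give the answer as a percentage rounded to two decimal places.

12.23%

Nominal growth factor = 1.1280 × 1.0661 × 1.1470 = 1.379337
Price-level growth factor = 1.0728 × 1.0970 × 1.0443 = 1.228997
Real growth factor = 1.379337 / 1.228997 = 1.122328
Total real return = 1.122328 − 1 → 12.23%.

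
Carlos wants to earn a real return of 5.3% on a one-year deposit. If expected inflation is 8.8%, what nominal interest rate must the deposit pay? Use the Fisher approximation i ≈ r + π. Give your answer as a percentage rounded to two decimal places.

14.10%

i ≈ r + π = 5.3% + 8.8% = 14.10%.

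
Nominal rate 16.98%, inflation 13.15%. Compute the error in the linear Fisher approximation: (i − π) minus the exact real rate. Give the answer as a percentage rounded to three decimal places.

0.445%

Approximate: r ≈ 16.980% − 13.150% = 3.8300%
Exact: (1 + 0.1698)/(1 + 0.1315) − 1 = 3.3849%
Error = 3.8300% − 3.3849% = 0.4451% → 0.445%.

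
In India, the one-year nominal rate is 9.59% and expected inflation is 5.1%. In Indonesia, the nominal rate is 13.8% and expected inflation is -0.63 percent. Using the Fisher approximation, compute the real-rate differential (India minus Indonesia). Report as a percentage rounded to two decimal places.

-9.94%

India: 9.59% − 5.1% = 4.490%
Indonesia: 13.8% − (-0.63%) = 14.430%
Differential = -9.940% → -9.94%.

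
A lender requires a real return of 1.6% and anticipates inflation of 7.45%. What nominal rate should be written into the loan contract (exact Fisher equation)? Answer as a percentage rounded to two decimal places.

(1 + i) = (1 + r)(1 + π) = 1.01600 × 1.07450 = 1.091692
i = 1.091692 − 1, so the required nominal rate is 9.17%.

9.17%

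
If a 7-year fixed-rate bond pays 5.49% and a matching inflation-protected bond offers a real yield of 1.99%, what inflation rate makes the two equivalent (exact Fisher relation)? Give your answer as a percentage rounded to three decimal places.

(1 + π) = (1 + i)/(1 + r) = 1.05490 / 1.01990 = 1.034317
Break-even inflation = 1.034317 − 1 → 3.432%.

3.432%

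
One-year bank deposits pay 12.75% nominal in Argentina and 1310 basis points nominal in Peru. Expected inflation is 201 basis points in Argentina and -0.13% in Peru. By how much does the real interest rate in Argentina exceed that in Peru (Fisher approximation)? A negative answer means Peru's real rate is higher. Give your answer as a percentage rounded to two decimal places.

-2.49%

Argentina: 12.75% − 2.01% = 10.740%
Peru: 13.1% − (-0.13%) = 13.230%
Differential = -2.490% → -2.49%.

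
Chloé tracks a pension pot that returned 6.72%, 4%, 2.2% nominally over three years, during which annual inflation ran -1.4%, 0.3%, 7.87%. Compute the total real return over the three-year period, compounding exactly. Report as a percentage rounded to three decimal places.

Compound the nominal returns: 1.0672 × 1.0400 × 1.0220 = 1.134306.
Compound inflation: 0.9860 × 1.0030 × 1.0787 = 1.066789.
Deflate: 1.134306 / 1.066789 = 1.063289.
Total real return = 1.063289 − 1 → 6.329%.

6.329%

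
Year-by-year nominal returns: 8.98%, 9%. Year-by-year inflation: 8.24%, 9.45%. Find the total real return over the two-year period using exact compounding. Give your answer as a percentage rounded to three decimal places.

Compound the nominal returns: 1.0898 × 1.0900 = 1.187882.
Compound inflation: 1.0824 × 1.0945 = 1.184687.
Deflate: 1.187882 / 1.184687 = 1.002697.
Total real return = 1.002697 − 1 → 0.270%.

0.270%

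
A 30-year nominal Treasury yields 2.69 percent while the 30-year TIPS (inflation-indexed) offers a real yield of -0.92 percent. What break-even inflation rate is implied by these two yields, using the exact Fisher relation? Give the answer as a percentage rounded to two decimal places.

(1 + π) = (1 + i)/(1 + r) = 1.02690 / 0.99080 = 1.036435
Break-even inflation = 1.036435 − 1 → 3.64%.

3.64%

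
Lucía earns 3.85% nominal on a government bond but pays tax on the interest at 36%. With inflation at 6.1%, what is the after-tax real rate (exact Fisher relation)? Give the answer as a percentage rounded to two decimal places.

After-tax nominal return = 3.85% × (1 − 0.36) = 2.4640%.
1 + r = 1.02464 / 1.06100 = 0.965730
After-tax real rate = 0.965730 − 1 → -3.43%.

-3.43%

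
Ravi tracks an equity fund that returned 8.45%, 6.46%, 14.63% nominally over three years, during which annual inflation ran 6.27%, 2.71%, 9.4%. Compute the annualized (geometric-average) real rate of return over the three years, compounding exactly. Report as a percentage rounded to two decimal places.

Nominal growth factor = 1.0845 × 1.0646 × 1.1463 = 1.32347064
Price-level growth factor = 1.0627 × 1.0271 × 1.0940 = 1.19410009
Real growth factor = 1.32347064 / 1.19410009 = 1.10834146
Annualized real rate = 1.10834146^(1/3) − 1 = 3.4883% → 3.49%.

3.49%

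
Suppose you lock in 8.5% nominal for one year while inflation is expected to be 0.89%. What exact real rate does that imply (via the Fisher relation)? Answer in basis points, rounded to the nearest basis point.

754 basis points

By the Fisher relation, 1 + r = (1 + i)/(1 + π).
1 + r = 1.08500 / 1.00890 = 1.075429
r = 1.075429 − 1 = 7.5429%, i.e. 754 basis points.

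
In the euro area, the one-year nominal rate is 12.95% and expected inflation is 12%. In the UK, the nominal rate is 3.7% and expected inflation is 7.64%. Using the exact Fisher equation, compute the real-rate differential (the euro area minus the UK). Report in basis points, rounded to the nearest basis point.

The euro area: (1 + 0.1295)/(1 + 0.1200) − 1 = 0.8482%
The UK: (1 + 0.0370)/(1 + 0.0764) − 1 = -3.6603%
Differential = 0.8482% − (-3.6603%) = 4.5086% → 451 basis points.

451 basis points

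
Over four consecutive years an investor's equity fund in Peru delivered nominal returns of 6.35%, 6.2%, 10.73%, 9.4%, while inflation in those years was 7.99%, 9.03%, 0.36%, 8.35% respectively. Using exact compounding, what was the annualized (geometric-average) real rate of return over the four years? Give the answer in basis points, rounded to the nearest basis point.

167 basis points

Compound the nominal returns: 1.0635 × 1.0620 × 1.1073 × 1.0940 = 1.36818440.
Compound inflation: 1.0799 × 1.0903 × 1.0036 × 1.0835 = 1.28032174.
Deflate: 1.36818440 / 1.28032174 = 1.06862545.
Annualized real rate = 1.06862545^(1/4) − 1 = 1.6732% → 167 basis points.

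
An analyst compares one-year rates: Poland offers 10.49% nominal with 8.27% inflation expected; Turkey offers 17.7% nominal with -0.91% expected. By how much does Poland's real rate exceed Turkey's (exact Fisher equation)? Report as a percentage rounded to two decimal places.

Poland: (1 + 0.1049)/(1 + 0.0827) − 1 = 2.0504%
Turkey: (1 + 0.1770)/(1 − 0.0091) − 1 = 18.7809%
Differential = 2.0504% − 18.7809% = -16.7305% → -16.73%.

-16.73%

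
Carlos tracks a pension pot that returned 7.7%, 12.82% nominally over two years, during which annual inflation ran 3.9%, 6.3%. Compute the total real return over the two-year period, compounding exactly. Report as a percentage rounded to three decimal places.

10.015%

Compound the nominal returns: 1.0770 × 1.1282 = 1.215071.
Compound inflation: 1.0390 × 1.0630 = 1.104457.
Deflate: 1.215071 / 1.104457 = 1.100153.
Total real return = 1.100153 − 1 → 10.015%.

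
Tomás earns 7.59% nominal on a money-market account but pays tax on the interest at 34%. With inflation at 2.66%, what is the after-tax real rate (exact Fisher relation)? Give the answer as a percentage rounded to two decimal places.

After-tax nominal return = 7.59% × (1 − 0.34) = 5.0094%.
1 + r = 1.050094 / 1.02660 = 1.022885
After-tax real rate = 1.022885 − 1 → 2.29%.

2.29%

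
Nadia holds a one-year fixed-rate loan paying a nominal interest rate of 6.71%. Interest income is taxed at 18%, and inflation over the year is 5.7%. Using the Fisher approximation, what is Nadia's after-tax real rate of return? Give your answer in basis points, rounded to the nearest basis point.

After-tax nominal return = 6.71% × (1 − 0.18) = 5.5022%.
r ≈ 5.5022% − 5.7% → -20 basis points.

-20 basis points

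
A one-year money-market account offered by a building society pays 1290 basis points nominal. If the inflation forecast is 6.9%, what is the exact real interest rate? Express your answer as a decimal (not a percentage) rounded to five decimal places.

0.05613

By the Fisher equation, 1 + r = (1 + i)/(1 + π).
1 + r = 1.12900 / 1.06900 = 1.056127
r = 1.056127 − 1 = 5.6127%, i.e. 0.05613.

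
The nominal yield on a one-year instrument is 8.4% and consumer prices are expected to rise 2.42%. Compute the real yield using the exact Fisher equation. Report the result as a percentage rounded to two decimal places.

5.84%

By the Fisher relation, 1 + r = (1 + i)/(1 + π).
1 + r = 1.08400 / 1.02420 = 1.058387
r = 1.058387 − 1 = 5.8387%, i.e. 5.84%.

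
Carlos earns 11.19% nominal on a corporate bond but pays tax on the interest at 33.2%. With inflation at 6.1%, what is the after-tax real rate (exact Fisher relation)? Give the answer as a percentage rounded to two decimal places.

1.30%

After-tax nominal return = 11.19% × (1 − 0.332) = 7.47492%.
1 + r = 1.0747492 / 1.06100 = 1.012959
After-tax real rate = 1.012959 − 1 → 1.30%.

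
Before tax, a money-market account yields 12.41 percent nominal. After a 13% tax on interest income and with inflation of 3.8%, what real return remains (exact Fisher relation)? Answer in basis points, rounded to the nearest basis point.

After-tax nominal return = 12.41% × (1 − 0.13) = 10.7967%.
1 + r = 1.107967 / 1.03800 = 1.067406
After-tax real rate = 1.067406 − 1 → 674 basis points.

674 basis points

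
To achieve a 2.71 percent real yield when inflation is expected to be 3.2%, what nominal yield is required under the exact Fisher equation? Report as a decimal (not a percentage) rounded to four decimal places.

(1 + i) = (1 + r)(1 + π) = 1.02710 × 1.03200 = 1.0599672
i = 1.0599672 − 1, so the required nominal rate is 0.0600.

0.0600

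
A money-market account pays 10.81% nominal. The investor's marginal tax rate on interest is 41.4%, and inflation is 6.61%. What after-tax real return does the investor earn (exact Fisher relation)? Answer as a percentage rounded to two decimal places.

-0.26%

After-tax nominal return = 10.81% × (1 − 0.414) = 6.33466%.
1 + r = 1.0633466 / 1.06610 = 0.997417
After-tax real rate = 0.997417 − 1 → -0.26%.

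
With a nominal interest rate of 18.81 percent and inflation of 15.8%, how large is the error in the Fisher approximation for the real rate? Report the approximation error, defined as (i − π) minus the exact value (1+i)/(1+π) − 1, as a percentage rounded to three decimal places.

0.411%

Approximate: r ≈ 18.810% − 15.800% = 3.0100%
Exact: (1 + 0.1881)/(1 + 0.1580) − 1 = 2.5993%
Error = 3.0100% − 2.5993% = 0.4107% → 0.411%.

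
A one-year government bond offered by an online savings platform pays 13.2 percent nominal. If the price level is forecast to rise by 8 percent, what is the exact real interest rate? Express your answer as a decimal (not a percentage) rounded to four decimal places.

0.0481

1 + r = 1.13200 / 1.08000 = 1.048148
r = 1.048148 − 1 = 4.8148%, i.e. 0.0481.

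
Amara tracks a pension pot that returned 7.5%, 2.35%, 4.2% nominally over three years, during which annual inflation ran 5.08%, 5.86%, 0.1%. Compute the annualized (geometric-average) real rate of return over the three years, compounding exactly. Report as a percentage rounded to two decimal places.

Nominal growth factor = 1.0750 × 1.0235 × 1.0420 = 1.14647353
Price-level growth factor = 1.0508 × 1.0586 × 1.0010 = 1.11348926
Real growth factor = 1.14647353 / 1.11348926 = 1.02962244
Annualized real rate = 1.02962244^(1/3) − 1 = 0.9778% → 0.98%.

0.98%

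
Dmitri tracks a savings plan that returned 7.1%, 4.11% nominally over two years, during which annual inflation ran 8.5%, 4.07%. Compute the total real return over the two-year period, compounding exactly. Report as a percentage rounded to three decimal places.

Nominal growth factor = 1.0710 × 1.0411 = 1.115018
Price-level growth factor = 1.0850 × 1.0407 = 1.129160
Real growth factor = 1.115018 / 1.129160 = 0.987476
Total real return = 0.987476 − 1 → -1.252%.

-1.252%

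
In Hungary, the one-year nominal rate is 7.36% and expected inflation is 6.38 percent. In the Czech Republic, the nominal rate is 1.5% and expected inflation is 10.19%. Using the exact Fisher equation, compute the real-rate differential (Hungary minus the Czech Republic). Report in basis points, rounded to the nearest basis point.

Hungary: (1 + 0.0736)/(1 + 0.0638) − 1 = 0.9212%
The Czech Republic: (1 + 0.0150)/(1 + 0.1019) − 1 = -7.8864%
Differential = 0.9212% − (-7.8864%) = 8.8076% → 881 basis points.

881 basis points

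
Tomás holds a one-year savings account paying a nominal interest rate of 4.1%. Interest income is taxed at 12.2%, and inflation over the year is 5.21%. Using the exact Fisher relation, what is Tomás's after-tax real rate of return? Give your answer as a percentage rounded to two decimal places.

After-tax nominal return = 4.1% × (1 − 0.122) = 3.5998%.
1 + r = 1.035998 / 1.05210 = 0.984695
After-tax real rate = 0.984695 − 1 → -1.53%.

-1.53%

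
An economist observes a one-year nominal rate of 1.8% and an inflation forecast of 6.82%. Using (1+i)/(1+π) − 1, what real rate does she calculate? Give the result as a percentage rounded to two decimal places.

By the Fisher relation, 1 + r = (1 + i)/(1 + π).
1 + r = 1.01800 / 1.06820 = 0.953005
r = 0.953005 − 1 = -4.6995%, i.e. -4.70%.

-4.70%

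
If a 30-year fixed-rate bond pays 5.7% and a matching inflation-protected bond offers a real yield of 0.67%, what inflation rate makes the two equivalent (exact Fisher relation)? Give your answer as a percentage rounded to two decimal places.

5.00%

(1 + π) = (1 + i)/(1 + r) = 1.05700 / 1.00670 = 1.049965
Break-even inflation = 1.049965 − 1 → 5.00%.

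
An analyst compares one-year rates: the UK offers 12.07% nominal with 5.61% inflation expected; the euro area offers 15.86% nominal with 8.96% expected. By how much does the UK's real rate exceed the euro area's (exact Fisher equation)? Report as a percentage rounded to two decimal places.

-0.22%

The UK: (1 + 0.1207)/(1 + 0.0561) − 1 = 6.1168%
The euro area: (1 + 0.1586)/(1 + 0.0896) − 1 = 6.3326%
Differential = 6.1168% − 6.3326% = -0.2158% → -0.22%.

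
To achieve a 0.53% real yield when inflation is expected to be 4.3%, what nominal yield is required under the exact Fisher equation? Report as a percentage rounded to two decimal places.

4.85%

(1 + i) = (1 + r)(1 + π) = 1.00530 × 1.04300 = 1.0485279
i = 1.0485279 − 1, so the required nominal rate is 4.85%.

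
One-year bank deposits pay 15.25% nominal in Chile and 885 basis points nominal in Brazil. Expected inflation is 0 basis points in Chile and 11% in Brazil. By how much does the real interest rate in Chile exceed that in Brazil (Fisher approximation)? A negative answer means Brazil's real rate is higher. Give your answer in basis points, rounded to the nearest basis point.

1740 basis points

Chile: 15.25% − 0% = 15.250%
Brazil: 8.85% − 11% = -2.150%
Differential = 17.400% → 1740 basis points.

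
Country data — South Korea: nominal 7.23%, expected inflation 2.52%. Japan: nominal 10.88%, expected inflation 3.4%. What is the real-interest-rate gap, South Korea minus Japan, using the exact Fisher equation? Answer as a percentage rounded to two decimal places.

-2.64%

South Korea: (1 + 0.0723)/(1 + 0.0252) − 1 = 4.5942%
Japan: (1 + 0.1088)/(1 + 0.0340) − 1 = 7.2340%
Differential = 4.5942% − 7.2340% = -2.6398% → -2.64%.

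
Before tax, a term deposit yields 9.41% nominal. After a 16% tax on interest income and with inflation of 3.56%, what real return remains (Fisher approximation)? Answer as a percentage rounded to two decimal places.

After-tax nominal return = 9.41% × (1 − 0.16) = 7.9044%.
r ≈ 7.9044% − 3.56% → 4.34%.

4.34%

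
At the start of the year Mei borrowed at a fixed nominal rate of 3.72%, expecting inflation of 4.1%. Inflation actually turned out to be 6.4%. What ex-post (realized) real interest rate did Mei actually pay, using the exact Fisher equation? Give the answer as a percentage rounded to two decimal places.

-2.52%

Ex-post: (1 + 0.0372)/(1 + 0.0640) − 1 = -2.5188%
So the realized real rate is -2.52%.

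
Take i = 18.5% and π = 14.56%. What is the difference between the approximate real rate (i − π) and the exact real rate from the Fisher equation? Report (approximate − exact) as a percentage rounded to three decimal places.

Approximate: r ≈ 18.500% − 14.560% = 3.9400%
Exact: (1 + 0.1850)/(1 + 0.1456) − 1 = 3.4392%
Error = 3.9400% − 3.4392% = 0.5008% → 0.501%.

0.501%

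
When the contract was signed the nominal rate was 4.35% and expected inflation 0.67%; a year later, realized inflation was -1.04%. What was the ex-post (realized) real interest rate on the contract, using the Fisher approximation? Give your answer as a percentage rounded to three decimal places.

5.390%

Ex-post: 4.35% − (-1.04%) = 5.390%
So the realized real rate is 5.390%.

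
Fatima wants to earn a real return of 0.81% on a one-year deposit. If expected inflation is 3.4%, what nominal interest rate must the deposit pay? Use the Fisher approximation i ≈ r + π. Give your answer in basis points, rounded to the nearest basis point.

i ≈ r + π = 0.81% + 3.4% = 421 basis points.

421 basis points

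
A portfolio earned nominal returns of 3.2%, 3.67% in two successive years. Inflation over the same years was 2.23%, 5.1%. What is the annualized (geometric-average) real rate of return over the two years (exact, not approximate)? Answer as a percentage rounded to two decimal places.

Nominal growth factor = 1.0320 × 1.0367 = 1.06987440
Price-level growth factor = 1.0223 × 1.0510 = 1.07443730
Real growth factor = 1.06987440 / 1.07443730 = 0.99575322
Annualized real rate = 0.99575322^(1/2) − 1 = -0.2126% → -0.21%.

-0.21%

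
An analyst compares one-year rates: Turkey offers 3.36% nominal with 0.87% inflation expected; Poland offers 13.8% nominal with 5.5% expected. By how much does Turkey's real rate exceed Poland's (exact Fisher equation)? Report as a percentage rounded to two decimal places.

-5.40%

Turkey: (1 + 0.0336)/(1 + 0.0087) − 1 = 2.4685%
Poland: (1 + 0.1380)/(1 + 0.0550) − 1 = 7.8673%
Differential = 2.4685% − 7.8673% = -5.3988% → -5.40%.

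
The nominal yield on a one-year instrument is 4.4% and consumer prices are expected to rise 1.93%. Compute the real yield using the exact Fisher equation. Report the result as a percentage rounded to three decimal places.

2.423%

By the Fisher equation, 1 + r = (1 + i)/(1 + π).
1 + r = 1.04400 / 1.01930 = 1.024232
r = 1.024232 − 1 = 2.4232%, i.e. 2.423%.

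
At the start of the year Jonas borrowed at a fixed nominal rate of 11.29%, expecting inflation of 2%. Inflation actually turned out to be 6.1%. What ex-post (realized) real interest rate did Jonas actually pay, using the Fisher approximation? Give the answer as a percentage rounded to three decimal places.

Ex-post: 11.29% − 6.1% = 5.190%
So the realized real rate is 5.190%.

5.190%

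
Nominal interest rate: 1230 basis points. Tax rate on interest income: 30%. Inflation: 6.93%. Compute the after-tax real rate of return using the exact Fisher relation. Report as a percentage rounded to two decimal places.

After-tax nominal return = 12.3% × (1 − 0.3) = 8.6100%.
1 + r = 1.08610 / 1.06930 = 1.015711
After-tax real rate = 1.015711 − 1 → 1.57%.

1.57%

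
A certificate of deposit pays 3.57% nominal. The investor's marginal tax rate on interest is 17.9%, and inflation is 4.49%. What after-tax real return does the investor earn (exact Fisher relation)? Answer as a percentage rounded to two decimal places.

-1.49%

After-tax nominal return = 3.57% × (1 − 0.179) = 2.93097%.
1 + r = 1.0293097 / 1.04490 = 0.985080
After-tax real rate = 0.985080 − 1 → -1.49%.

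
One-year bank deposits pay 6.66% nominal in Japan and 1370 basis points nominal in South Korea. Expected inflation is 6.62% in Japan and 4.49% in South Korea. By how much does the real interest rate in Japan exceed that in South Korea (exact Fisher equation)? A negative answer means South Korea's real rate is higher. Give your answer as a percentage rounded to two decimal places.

Japan: (1 + 0.0666)/(1 + 0.0662) − 1 = 0.0375%
South Korea: (1 + 0.1370)/(1 + 0.0449) − 1 = 8.8142%
Differential = 0.0375% − 8.8142% = -8.7767% → -8.78%.

-8.78%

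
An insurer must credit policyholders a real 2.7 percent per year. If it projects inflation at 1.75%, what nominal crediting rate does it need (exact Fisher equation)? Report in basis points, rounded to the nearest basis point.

(1 + i) = (1 + r)(1 + π) = 1.02700 × 1.01750 = 1.0449725
i = 1.0449725 − 1, so the required nominal rate is 450 basis points.

450 basis points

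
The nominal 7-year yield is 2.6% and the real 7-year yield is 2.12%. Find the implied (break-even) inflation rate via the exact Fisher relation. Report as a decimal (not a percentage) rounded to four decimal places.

0.0047

(1 + π) = (1 + i)/(1 + r) = 1.02600 / 1.02120 = 1.004700
Break-even inflation = 1.004700 − 1 → 0.0047.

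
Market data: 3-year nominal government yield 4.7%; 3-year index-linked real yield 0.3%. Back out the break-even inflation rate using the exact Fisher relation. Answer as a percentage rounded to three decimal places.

(1 + π) = (1 + i)/(1 + r) = 1.04700 / 1.00300 = 1.043868
Break-even inflation = 1.043868 − 1 → 4.387%.

4.387%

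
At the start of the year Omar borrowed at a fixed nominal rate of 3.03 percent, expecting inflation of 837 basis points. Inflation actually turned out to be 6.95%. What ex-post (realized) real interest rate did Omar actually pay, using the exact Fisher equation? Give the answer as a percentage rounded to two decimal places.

Ex-post: (1 + 0.0303)/(1 + 0.0695) − 1 = -3.6653%
So the realized real rate is -3.67%.

-3.67%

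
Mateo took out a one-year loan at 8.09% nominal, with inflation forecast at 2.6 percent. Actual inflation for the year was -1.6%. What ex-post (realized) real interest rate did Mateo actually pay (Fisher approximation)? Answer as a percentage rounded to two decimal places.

Ex-post: 8.09% − (-1.6%) = 9.690%
So the realized real rate is 9.69%.

9.69%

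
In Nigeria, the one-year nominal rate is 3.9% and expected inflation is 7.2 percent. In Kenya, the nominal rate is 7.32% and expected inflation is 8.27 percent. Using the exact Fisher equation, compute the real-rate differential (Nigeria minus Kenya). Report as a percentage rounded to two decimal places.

-2.20%

Nigeria: (1 + 0.0390)/(1 + 0.0720) − 1 = -3.0784%
Kenya: (1 + 0.0732)/(1 + 0.0827) − 1 = -0.8774%
Differential = -3.0784% − (-0.8774%) = -2.2009% → -2.20%.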